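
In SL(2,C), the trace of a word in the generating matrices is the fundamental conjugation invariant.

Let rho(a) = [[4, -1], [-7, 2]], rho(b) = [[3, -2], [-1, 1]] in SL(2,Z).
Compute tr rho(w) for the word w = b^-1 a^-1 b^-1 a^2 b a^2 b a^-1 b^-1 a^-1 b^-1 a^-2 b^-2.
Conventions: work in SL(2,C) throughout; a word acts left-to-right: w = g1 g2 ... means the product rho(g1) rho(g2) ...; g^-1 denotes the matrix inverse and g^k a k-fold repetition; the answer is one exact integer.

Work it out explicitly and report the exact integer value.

rho(b^-1) = [[1, 2], [1, 3]]
... * rho(a^-1) = [[2, 1], [7, 4]]  ->  [[16, 9], [23, 13]]
... * rho(b^-1) = [[1, 2], [1, 3]]  ->  [[25, 59], [36, 85]]
... * rho(a) = [[4, -1], [-7, 2]]  ->  [[-313, 93], [-451, 134]]
... * rho(a) = [[4, -1], [-7, 2]]  ->  [[-1903, 499], [-2742, 719]]
... * rho(b) = [[3, -2], [-1, 1]]  ->  [[-6208, 4305], [-8945, 6203]]
... * rho(a) = [[4, -1], [-7, 2]]  ->  [[-54967, 14818], [-79201, 21351]]
... * rho(a) = [[4, -1], [-7, 2]]  ->  [[-323594, 84603], [-466261, 121903]]
... * rho(b) = [[3, -2], [-1, 1]]  ->  [[-1055385, 731791], [-1520686, 1054425]]
... * rho(a^-1) = [[2, 1], [7, 4]]  ->  [[3011767, 1871779], [4339603, 2697014]]
... * rho(b^-1) = [[1, 2], [1, 3]]  ->  [[4883546, 11638871], [7036617, 16770248]]
... * rho(a^-1) = [[2, 1], [7, 4]]  ->  [[91239189, 51439030], [131464970, 74117609]]
... * rho(b^-1) = [[1, 2], [1, 3]]  ->  [[142678219, 336795468], [205582579, 485282767]]
... * rho(a^-1) = [[2, 1], [7, 4]]  ->  [[2642924714, 1489860091], [3808144527, 2146713647]]
... * rho(a^-1) = [[2, 1], [7, 4]]  ->  [[15714870065, 8602365078], [22643284583, 12394999115]]
... * rho(b^-1) = [[1, 2], [1, 3]]  ->  [[24317235143, 57236835364], [35038283698, 82471566511]]
... * rho(b^-1) = [[1, 2], [1, 3]]  ->  [[81554070507, 220344976378], [117509850209, 317491266929]]
tr = 81554070507 + 317491266929 = 399045337436

399045337436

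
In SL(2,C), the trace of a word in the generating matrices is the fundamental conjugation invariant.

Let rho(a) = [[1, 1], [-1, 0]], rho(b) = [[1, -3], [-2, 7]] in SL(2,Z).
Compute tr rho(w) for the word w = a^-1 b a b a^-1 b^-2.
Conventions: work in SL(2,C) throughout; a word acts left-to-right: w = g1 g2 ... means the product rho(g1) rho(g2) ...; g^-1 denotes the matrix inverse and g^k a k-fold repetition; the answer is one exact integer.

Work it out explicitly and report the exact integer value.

-734

rho(a^-1) = [[0, -1], [1, 1]]
... * rho(b) = [[1, -3], [-2, 7]]  ->  [[2, -7], [-1, 4]]
... * rho(a) = [[1, 1], [-1, 0]]  ->  [[9, 2], [-5, -1]]
... * rho(b) = [[1, -3], [-2, 7]]  ->  [[5, -13], [-3, 8]]
... * rho(a^-1) = [[0, -1], [1, 1]]  ->  [[-13, -18], [8, 11]]
... * rho(b^-1) = [[7, 3], [2, 1]]  ->  [[-127, -57], [78, 35]]
... * rho(b^-1) = [[7, 3], [2, 1]]  ->  [[-1003, -438], [616, 269]]
tr = -1003 + 269 = -734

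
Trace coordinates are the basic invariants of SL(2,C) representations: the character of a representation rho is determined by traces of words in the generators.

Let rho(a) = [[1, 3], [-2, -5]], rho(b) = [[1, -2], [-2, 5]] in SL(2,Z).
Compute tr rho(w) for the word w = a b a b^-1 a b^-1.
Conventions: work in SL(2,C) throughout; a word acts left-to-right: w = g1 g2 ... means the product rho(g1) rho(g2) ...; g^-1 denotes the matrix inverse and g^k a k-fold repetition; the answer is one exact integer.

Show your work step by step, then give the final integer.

-146

rho(a) = [[1, 3], [-2, -5]]
... * rho(b) = [[1, -2], [-2, 5]]  ->  [[-5, 13], [8, -21]]
... * rho(a) = [[1, 3], [-2, -5]]  ->  [[-31, -80], [50, 129]]
... * rho(b^-1) = [[5, 2], [2, 1]]  ->  [[-315, -142], [508, 229]]
... * rho(a) = [[1, 3], [-2, -5]]  ->  [[-31, -235], [50, 379]]
... * rho(b^-1) = [[5, 2], [2, 1]]  ->  [[-625, -297], [1008, 479]]
tr = -625 + 479 = -146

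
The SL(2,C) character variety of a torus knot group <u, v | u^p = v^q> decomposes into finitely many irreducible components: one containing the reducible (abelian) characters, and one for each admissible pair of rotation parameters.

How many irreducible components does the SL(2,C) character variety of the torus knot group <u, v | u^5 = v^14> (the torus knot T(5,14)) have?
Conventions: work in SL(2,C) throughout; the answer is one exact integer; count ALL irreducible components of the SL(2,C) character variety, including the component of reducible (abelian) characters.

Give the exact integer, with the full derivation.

27

Gamma = < u, v | u^5 = v^14 > (torus knot T(5,14)); the central element u^5 = v^14 acts as +I or -I in any irreducible SL(2,C) representation.
On an irreducible component, tr(u) is locked at 2*cos(pi*alpha/5) for some alpha in 1..4, and tr(v) at 2*cos(pi*beta/14) for some beta in 1..13.
The two central values (-1)^alpha I and (-1)^beta I must be the same matrix, so alpha and beta share a parity.
Counting: 2 odd alphas x 7 odd betas + 2 even alphas x 6 even betas = 14 + 12 = 26.
Total: 26 irreducible-character components + 1 reducible (abelian) component = 27.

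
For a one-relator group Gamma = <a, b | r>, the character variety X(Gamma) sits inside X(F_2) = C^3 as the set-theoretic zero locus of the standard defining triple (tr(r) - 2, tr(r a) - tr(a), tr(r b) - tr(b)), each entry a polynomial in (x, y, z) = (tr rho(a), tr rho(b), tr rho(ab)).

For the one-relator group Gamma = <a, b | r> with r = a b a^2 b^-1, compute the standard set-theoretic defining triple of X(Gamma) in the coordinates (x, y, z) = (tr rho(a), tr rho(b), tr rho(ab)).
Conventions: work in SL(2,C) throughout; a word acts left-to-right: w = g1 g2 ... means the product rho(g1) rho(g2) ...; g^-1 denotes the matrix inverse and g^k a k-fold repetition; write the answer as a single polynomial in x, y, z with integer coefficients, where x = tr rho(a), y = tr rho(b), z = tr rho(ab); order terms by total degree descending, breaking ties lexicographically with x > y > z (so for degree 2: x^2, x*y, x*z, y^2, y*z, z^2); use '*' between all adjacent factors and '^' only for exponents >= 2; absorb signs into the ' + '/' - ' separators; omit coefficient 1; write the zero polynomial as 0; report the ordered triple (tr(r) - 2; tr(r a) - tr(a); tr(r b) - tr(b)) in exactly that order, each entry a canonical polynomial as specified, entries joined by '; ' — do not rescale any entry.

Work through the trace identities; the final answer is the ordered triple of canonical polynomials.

reduce: trace(a b a) = trace(a)*trace(b a) - trace(b) = x*z - y
so trace(a b a^2) = trace(a)*trace(a b a) - trace(a b) = x^2*z - x*y - z
so trace(b a b a) = trace(b a)*trace(b a) - trace(1) = z^2 - 2
trace(b a b) = trace(b)*trace(a b) - trace(a) = y*z - x
reduce: trace(a b a^2 b) = trace(a)*trace(b a b a) - trace(b a b) = x*z^2 - y*z - x
trace(a b a^2 b^-1) = trace(a b a^2)*trace(b) - trace(a b a^2 b) = x^2*y*z - x*y^2 - x*z^2 + x
trace(a^2 b a^2) = trace(a)*trace(b a^3) - trace(b a^2) = x^3*z - x^2*y - 2*x*z + y
reduce: trace(b^2) = trace(b)*trace(b) - trace(1) = y^2 - 2
reduce: trace(b a^2 b) = trace(a)*trace(b^2 a) - trace(b^2) = x*y*z - x^2 - y^2 + 2
so trace(a^2 b a^2 b) = trace(a)*trace(b a^2 b a) - trace(b a^2 b) = x^2*z^2 - 2*x*y*z + y^2 - 2
trace(a b a^2 b^-1 a) = trace(a^2 b a^2)*trace(b) - trace(a^2 b a^2 b) = x^3*y*z - x^2*y^2 - x^2*z^2 + 2
assemble the triple (trace(r) - 2; trace(r a) - x; trace(r b) - y)

x^2*y*z - x*y^2 - x*z^2 + x - 2; x^3*y*z - x^2*y^2 - x^2*z^2 - x + 2; x^2*z - x*y - y - z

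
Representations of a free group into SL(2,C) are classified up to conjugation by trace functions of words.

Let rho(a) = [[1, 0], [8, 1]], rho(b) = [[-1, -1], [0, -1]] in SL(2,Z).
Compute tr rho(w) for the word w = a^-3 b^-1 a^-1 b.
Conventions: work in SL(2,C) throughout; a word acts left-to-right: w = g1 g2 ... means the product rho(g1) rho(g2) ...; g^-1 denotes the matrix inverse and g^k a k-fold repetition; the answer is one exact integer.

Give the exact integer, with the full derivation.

-190

rho(a^-1) = [[1, 0], [-8, 1]]
... * rho(a^-1) = [[1, 0], [-8, 1]]  ->  [[1, 0], [-16, 1]]
... * rho(a^-1) = [[1, 0], [-8, 1]]  ->  [[1, 0], [-24, 1]]
... * rho(b^-1) = [[-1, 1], [0, -1]]  ->  [[-1, 1], [24, -25]]
... * rho(a^-1) = [[1, 0], [-8, 1]]  ->  [[-9, 1], [224, -25]]
... * rho(b) = [[-1, -1], [0, -1]]  ->  [[9, 8], [-224, -199]]
tr = 9 + -199 = -190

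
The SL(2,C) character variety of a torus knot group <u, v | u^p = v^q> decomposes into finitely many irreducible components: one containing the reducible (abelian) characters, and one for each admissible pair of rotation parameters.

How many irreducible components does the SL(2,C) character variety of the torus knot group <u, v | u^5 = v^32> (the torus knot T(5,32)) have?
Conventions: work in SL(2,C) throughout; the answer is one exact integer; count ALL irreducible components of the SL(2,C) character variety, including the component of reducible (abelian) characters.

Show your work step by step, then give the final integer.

Gamma = < u, v | u^5 = v^32 > (torus knot T(5,32)); the central element u^5 = v^32 acts as +I or -I in any irreducible SL(2,C) representation.
This locks tr(u) to 2*cos(pi*alpha/5), alpha in 1..4, and tr(v) to 2*cos(pi*beta/32), beta in 1..31, on each component of irreducible characters.
Consistency of u^5 = (-1)^alpha I with v^32 = (-1)^beta I forces alpha = beta (mod 2).
count pairs: odd alpha (2 choices) x odd beta (16), plus even alpha (2) x even beta (15): 2*16 + 2*15 = 62.
That is 62 components of irreducible characters, and with the reducible (abelian) component the total is 63.

63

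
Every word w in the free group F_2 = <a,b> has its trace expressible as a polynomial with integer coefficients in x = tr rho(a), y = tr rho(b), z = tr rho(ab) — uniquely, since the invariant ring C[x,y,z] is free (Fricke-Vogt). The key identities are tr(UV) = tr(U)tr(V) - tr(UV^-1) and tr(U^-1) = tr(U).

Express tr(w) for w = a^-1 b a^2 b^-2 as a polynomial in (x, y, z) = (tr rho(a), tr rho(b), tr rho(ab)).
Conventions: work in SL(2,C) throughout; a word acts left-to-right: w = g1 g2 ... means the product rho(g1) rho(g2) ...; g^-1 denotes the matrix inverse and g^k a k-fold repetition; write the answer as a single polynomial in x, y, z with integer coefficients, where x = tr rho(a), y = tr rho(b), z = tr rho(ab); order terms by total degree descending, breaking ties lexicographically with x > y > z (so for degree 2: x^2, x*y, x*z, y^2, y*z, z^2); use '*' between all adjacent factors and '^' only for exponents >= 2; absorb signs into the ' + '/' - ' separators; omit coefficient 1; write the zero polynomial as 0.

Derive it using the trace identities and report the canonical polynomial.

-x^2*y^2*z + x^3*y + x*y^3 + x*y*z^2 - 3*x*y - z

next, tr(a^2) = tr(a)*tr(a) - tr(1)   [square of a] = x^2 - 2
and tr(b a^2) = tr(a)*tr(b a) - tr(b)   [square of a] = x*z - y
next, tr(a b a^2) = tr(a)*tr(b a^2) - tr(b a)   [square of a] = x^2*z - x*y - z
tr(b a b a) = tr(b a)*tr(b a) - tr(1)   [split at a repeated b] = z^2 - 2
next, tr(b a b) = tr(b)*tr(a b) - tr(a)   [square of b] = y*z - x
tr(a b a^2 b) = tr(a)*tr(b a b a) - tr(b a b)   [square of a] = x*z^2 - y*z - x
next, tr(b a^2 b^-1 a) = tr(a b a^2)*tr(b) - tr(a b a^2 b)   [inverse elimination on b] = x^2*y*z - x*y^2 - x*z^2 + x
next, tr(b^-1 a^-1 b a^2) = tr(b a^2 b^-1)*tr(a) - tr(b a^2 b^-1 a)   [inverse elimination on a] = -x^2*y*z + x^3 + x*y^2 + x*z^2 - 3*x
next, tr(a^-1 b a^2 b^-2) = tr(b^-1 a^-1 b a^2)*tr(b) - tr(b^-1 a^-1 b a^2 b)   [inverse elimination on b] = -x^2*y^2*z + x^3*y + x*y^3 + x*y*z^2 - 3*x*y - z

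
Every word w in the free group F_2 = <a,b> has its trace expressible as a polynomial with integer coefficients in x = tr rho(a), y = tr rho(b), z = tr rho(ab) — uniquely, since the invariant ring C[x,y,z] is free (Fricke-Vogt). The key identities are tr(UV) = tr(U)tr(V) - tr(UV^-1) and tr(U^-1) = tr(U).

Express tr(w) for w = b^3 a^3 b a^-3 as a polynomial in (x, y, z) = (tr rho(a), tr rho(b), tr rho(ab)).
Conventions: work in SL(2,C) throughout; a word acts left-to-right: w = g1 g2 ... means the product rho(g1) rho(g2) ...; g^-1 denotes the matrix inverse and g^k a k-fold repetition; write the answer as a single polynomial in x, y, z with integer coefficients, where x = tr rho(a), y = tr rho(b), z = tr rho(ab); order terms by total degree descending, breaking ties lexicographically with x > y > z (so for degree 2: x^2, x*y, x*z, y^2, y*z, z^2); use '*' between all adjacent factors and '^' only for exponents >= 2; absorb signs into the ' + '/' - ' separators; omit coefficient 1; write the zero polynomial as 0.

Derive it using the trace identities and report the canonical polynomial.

x^5*y^3*z - x^6*y^2 - x^4*y^4 - x^4*y^2*z^2 - x^5*y*z - 2*x^3*y^3*z + x^6 + 7*x^4*y^2 + x^4*z^2 + 2*x^2*y^4 + 2*x^2*y^2*z^2 + 2*x^3*y*z + x*y^3*z - 6*x^4 - 11*x^2*y^2 - 2*x^2*z^2 - y^2*z^2 - x*y*z + 9*x^2 + y^2 + z^2 - 2

trace(a^2 b) = trace(a) trace(b a) - trace(b)   [square of a] = x*z - y
next, trace(a^2) = trace(a) trace(a) - trace(1)   [square of a] = x^2 - 2
and trace(a b^2 a) = trace(b) trace(a^2 b) - trace(a^2)   [square of b] = x*y*z - x^2 - y^2 + 2
trace(a b^2) = trace(b) trace(a b) - trace(a)   [square of b] = y*z - x
trace(b a^3 b) = trace(a) trace(a b^2 a) - trace(a b^2)   [square of a] = x^2*y*z - x^3 - x*y^2 - y*z + 3*x
trace(b a^3) = trace(a) trace(b a^2) - trace(b a)   [square of a] = x^2*z - x*y - z
next, trace(b a^3 b^2) = trace(b) trace(b a^3 b) - trace(b a^3)   [square of b] = x^2*y^2*z - x^3*y - x*y^3 - x^2*z - y^2*z + 4*x*y + z
trace(b^3 a^3 b) = trace(b) trace(b a^3 b^2) - trace(b a^3 b)   [square of b] = x^2*y^3*z - x^3*y^2 - x*y^4 - 2*x^2*y*z - y^3*z + x^3 + 5*x*y^2 + 2*y*z - 3*x
trace(a b a b) = trace(b a) trace(b a) - trace(1)   [split at a repeated b] = z^2 - 2
trace(b a b^2 a) = trace(b) trace(a b a b) - trace(a b a)   [square of b] = y*z^2 - x*z - y
next, trace(b a b^2) = trace(b) trace(a b^2) - trace(a b)   [square of b] = y^2*z - x*y - z
and trace(b a^2 b a b) = trace(a) trace(b a b^2 a) - trace(b a b^2)   [square of a] = x*y*z^2 - x^2*z - y^2*z + z
trace(b a^2 b a) = trace(a) trace(b a b a) - trace(b a b)   [square of a] = x*z^2 - y*z - x
next, trace(a b a b^3 a) = trace(b) trace(b a^2 b a b) - trace(b a^2 b a)   [square of b] = x*y^2*z^2 - x^2*y*z - y^3*z - x*z^2 + 2*y*z + x
trace(a b a b^3) = trace(b) trace(a b a b^2) - trace(a b a b)   [square of b] = y^2*z^2 - x*y*z - y^2 - z^2 + 2
and trace(b^3 a^3 b a) = trace(a) trace(a b a b^3 a) - trace(a b a b^3)   [square of a] = x^2*y^2*z^2 - x^3*y*z - x*y^3*z - x^2*z^2 - y^2*z^2 + 3*x*y*z + x^2 + y^2 + z^2 - 2
and trace(b^3 a^3 b a^-1) = trace(b^3 a^3 b) trace(a) - trace(b^3 a^3 b a)   [inverse elimination on a] = x^3*y^3*z - x^4*y^2 - x^2*y^4 - x^2*y^2*z^2 - x^3*y*z + x^4 + 5*x^2*y^2 + x^2*z^2 + y^2*z^2 - x*y*z - 4*x^2 - y^2 - z^2 + 2
trace(b^3 a^3 b a^-2) = trace(b^3 a^3 b a^-1) trace(a) - trace(b^3 a^3 b)   [inverse elimination on a] = x^4*y^3*z - x^5*y^2 - x^3*y^4 - x^3*y^2*z^2 - x^4*y*z - x^2*y^3*z + x^5 + 6*x^3*y^2 + x^3*z^2 + x*y^4 + x*y^2*z^2 + x^2*y*z + y^3*z - 5*x^3 - 6*x*y^2 - x*z^2 - 2*y*z + 5*x
next, trace(b^3 a^3 b a^-3) = trace(b^3 a^3 b a^-2) trace(a) - trace(b^3 a^3 b a^-1)   [inverse elimination on a] = x^5*y^3*z - x^6*y^2 - x^4*y^4 - x^4*y^2*z^2 - x^5*y*z - 2*x^3*y^3*z + x^6 + 7*x^4*y^2 + x^4*z^2 + 2*x^2*y^4 + 2*x^2*y^2*z^2 + 2*x^3*y*z + x*y^3*z - 6*x^4 - 11*x^2*y^2 - 2*x^2*z^2 - y^2*z^2 - x*y*z + 9*x^2 + y^2 + z^2 - 2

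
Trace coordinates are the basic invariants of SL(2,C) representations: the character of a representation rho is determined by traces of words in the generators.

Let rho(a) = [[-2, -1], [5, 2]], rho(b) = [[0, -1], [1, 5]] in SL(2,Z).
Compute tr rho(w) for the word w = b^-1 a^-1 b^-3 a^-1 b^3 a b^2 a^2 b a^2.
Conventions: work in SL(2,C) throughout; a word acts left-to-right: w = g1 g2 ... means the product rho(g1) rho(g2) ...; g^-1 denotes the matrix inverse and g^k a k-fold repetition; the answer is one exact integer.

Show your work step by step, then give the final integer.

rho(b^-1) = [[5, 1], [-1, 0]]
... * rho(a^-1) = [[2, 1], [-5, -2]]  ->  [[5, 3], [-2, -1]]
... * rho(b^-1) = [[5, 1], [-1, 0]]  ->  [[22, 5], [-9, -2]]
... * rho(b^-1) = [[5, 1], [-1, 0]]  ->  [[105, 22], [-43, -9]]
... * rho(b^-1) = [[5, 1], [-1, 0]]  ->  [[503, 105], [-206, -43]]
... * rho(a^-1) = [[2, 1], [-5, -2]]  ->  [[481, 293], [-197, -120]]
... * rho(b) = [[0, -1], [1, 5]]  ->  [[293, 984], [-120, -403]]
... * rho(b) = [[0, -1], [1, 5]]  ->  [[984, 4627], [-403, -1895]]
... * rho(b) = [[0, -1], [1, 5]]  ->  [[4627, 22151], [-1895, -9072]]
... * rho(a) = [[-2, -1], [5, 2]]  ->  [[101501, 39675], [-41570, -16249]]
... * rho(b) = [[0, -1], [1, 5]]  ->  [[39675, 96874], [-16249, -39675]]
... * rho(b) = [[0, -1], [1, 5]]  ->  [[96874, 444695], [-39675, -182126]]
... * rho(a) = [[-2, -1], [5, 2]]  ->  [[2029727, 792516], [-831280, -324577]]
... * rho(a) = [[-2, -1], [5, 2]]  ->  [[-96874, -444695], [39675, 182126]]
... * rho(b) = [[0, -1], [1, 5]]  ->  [[-444695, -2126601], [182126, 870955]]
... * rho(a) = [[-2, -1], [5, 2]]  ->  [[-9743615, -3808507], [3990523, 1559784]]
... * rho(a) = [[-2, -1], [5, 2]]  ->  [[444695, 2126601], [-182126, -870955]]
tr = 444695 + -870955 = -426260

-426260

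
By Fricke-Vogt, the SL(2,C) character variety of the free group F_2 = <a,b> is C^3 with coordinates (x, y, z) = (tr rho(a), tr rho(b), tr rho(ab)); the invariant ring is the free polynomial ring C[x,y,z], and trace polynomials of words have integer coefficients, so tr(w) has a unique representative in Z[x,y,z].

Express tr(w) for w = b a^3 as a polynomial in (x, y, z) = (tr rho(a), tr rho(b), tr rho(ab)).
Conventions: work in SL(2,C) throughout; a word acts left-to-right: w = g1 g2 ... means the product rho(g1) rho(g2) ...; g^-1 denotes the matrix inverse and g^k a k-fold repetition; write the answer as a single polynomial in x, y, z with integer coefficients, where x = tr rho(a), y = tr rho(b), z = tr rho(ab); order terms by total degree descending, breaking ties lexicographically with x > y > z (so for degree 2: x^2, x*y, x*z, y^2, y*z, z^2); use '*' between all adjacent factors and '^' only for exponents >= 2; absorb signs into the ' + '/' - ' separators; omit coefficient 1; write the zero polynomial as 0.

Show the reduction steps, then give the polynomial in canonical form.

x^2*z - x*y - z

trace(b a^2) = trace(a) trace(b a) - trace(b) = x*z - y
trace(b a^3) = trace(a) trace(b a^2) - trace(b a) = x^2*z - x*y - z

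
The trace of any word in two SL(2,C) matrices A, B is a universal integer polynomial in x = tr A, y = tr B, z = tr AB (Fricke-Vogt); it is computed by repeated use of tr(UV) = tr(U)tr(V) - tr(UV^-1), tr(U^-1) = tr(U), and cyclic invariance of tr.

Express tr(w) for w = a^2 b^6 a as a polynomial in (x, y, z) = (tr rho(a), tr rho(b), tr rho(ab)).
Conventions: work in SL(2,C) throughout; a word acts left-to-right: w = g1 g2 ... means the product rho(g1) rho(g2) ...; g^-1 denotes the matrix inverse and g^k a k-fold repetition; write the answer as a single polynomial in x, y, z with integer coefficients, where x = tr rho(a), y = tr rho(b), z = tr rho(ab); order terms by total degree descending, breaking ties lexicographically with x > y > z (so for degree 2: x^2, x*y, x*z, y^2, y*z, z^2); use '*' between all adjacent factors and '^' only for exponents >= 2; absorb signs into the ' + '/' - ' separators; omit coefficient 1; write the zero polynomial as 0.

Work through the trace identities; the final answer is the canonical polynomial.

trace(a^2 b) = trace(a) trace(b a) - trace(b)  (reduce the a square) = x*z - y
reduce: trace(a^2) = trace(a) trace(a) - trace(1)  (reduce the a square) = x^2 - 2
so trace(b a^2 b) = trace(b) trace(a^2 b) - trace(a^2)  (reduce the b square) = x*y*z - x^2 - y^2 + 2
trace(b a^2 b^2) = trace(b) trace(b a^2 b) - trace(b a^2)  (reduce the b square) = x*y^2*z - x^2*y - y^3 - x*z + 3*y
reduce: trace(b a^2 b^3) = trace(b) trace(b a^2 b^2) - trace(b a^2 b)  (reduce the b square) = x*y^3*z - x^2*y^2 - y^4 - 2*x*y*z + x^2 + 4*y^2 - 2
trace(b^5 a^2) = trace(b) trace(b a^2 b^3) - trace(b a^2 b^2)  (reduce the b square) = x*y^4*z - x^2*y^3 - y^5 - 3*x*y^2*z + 2*x^2*y + 5*y^3 + x*z - 5*y
trace(a b^2) = trace(b) trace(a b) - trace(a)  (reduce the b square) = y*z - x
so trace(b a b^2) = trace(b) trace(a b^2) - trace(a b)  (reduce the b square) = y^2*z - x*y - z
so trace(b a b^3) = trace(b) trace(b a b^2) - trace(b a b)  (reduce the b square) = y^3*z - x*y^2 - 2*y*z + x
reduce: trace(b^5 a) = trace(b) trace(b a b^3) - trace(b a b^2)  (reduce the b square) = y^4*z - x*y^3 - 3*y^2*z + 2*x*y + z
trace(b a^3 b^4) = trace(a) trace(b^5 a^2) - trace(b^5 a)  (reduce the a square) = x^2*y^4*z - x^3*y^3 - x*y^5 - 3*x^2*y^2*z - y^4*z + 2*x^3*y + 6*x*y^3 + x^2*z + 3*y^2*z - 7*x*y - z
trace(a^3 b^3) = trace(a) trace(a b^3 a) - trace(a b^3)  (reduce the a square) = x^2*y^2*z - x^3*y - x*y^3 - x^2*z - y^2*z + 4*x*y + z
trace(a^3 b^2) = trace(a) trace(a b^2 a) - trace(a b^2)  (reduce the a square) = x^2*y*z - x^3 - x*y^2 - y*z + 3*x
trace(b a^3 b^3) = trace(b) trace(a^3 b^3) - trace(a^3 b^2)  (reduce the b square) = x^2*y^3*z - x^3*y^2 - x*y^4 - 2*x^2*y*z - y^3*z + x^3 + 5*x*y^2 + 2*y*z - 3*x
so trace(a^2 b^6 a) = trace(b) trace(b a^3 b^4) - trace(b a^3 b^3)  (reduce the b square) = x^2*y^5*z - x^3*y^4 - x*y^6 - 4*x^2*y^3*z - y^5*z + 3*x^3*y^2 + 7*x*y^4 + 3*x^2*y*z + 4*y^3*z - x^3 - 12*x*y^2 - 3*y*z + 3*x

x^2*y^5*z - x^3*y^4 - x*y^6 - 4*x^2*y^3*z - y^5*z + 3*x^3*y^2 + 7*x*y^4 + 3*x^2*y*z + 4*y^3*z - x^3 - 12*x*y^2 - 3*y*z + 3*x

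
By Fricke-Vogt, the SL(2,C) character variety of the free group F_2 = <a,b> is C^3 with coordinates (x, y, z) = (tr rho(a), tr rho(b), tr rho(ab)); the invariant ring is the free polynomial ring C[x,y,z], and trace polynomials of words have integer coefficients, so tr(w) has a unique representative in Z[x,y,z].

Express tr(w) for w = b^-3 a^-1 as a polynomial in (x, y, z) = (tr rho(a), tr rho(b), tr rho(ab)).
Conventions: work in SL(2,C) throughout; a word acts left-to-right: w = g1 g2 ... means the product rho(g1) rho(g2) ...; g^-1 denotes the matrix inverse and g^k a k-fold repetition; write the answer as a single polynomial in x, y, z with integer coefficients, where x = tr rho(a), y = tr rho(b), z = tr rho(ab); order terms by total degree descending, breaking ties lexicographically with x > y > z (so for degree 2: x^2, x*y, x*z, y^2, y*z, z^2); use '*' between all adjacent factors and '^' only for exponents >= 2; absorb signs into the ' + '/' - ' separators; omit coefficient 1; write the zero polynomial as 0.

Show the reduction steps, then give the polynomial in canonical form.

y^2*z - x*y - z

tr(b^-1) = tr(b) = y
tr(b^-2) = tr(b^-1)*tr(b) - tr(1) = y^2 - 2
tr(a b^-1) = tr(a)*tr(b) - tr(a b) = x*y - z
tr(b^-2 a) = tr(a b^-1)*tr(b) - tr(a) = x*y^2 - y*z - x
tr(b^-2 a^-1) = tr(b^-2)*tr(a) - tr(b^-2 a) = y*z - x
tr(b^-3 a^-1) = tr(b^-2 a^-1)*tr(b) - tr(b^-2 a^-1 b) = y^2*z - x*y - z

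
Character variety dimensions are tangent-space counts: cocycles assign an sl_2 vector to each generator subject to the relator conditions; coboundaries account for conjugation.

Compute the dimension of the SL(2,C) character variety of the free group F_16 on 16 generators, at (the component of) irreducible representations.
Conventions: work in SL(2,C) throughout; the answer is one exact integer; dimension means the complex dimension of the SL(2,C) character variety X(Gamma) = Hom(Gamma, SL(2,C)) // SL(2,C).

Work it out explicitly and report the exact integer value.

45

Here Gamma is free of rank 16 — no relator constrains a cocycle.
Z^1(Gamma, Ad rho) = (sl_2)^16: a cocycle is a free choice of one sl_2 vector per generator, so dim Z^1 = 3*16 = 48.
Irreducibility makes the coboundary map sl_2 -> Z^1 injective (trivial centralizer), so dim B^1 = 3.
Therefore dim X = 48 - 3 = 45.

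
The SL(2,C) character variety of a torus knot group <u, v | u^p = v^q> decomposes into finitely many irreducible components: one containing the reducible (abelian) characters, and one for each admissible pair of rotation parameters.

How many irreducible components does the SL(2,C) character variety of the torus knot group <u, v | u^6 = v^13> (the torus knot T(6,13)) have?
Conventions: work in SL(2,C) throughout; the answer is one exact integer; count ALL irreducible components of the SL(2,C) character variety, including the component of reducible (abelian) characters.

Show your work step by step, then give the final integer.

In the torus knot group T(6,13), u^6 = v^13 is central, so an irreducible representation sends it to +I or -I (Schur).
On an irreducible component, tr(u) is locked at 2*cos(pi*alpha/6) for some alpha in 1..5, and tr(v) at 2*cos(pi*beta/13) for some beta in 1..12.
u^6 = (-1)^alpha I and v^13 = (-1)^beta I must agree, so alpha and beta have equal parity.
count pairs: odd alpha (3 choices) x odd beta (6), plus even alpha (2) x even beta (6): 3*6 + 2*6 = 30.
components with irreducible characters: 30; plus the single component of reducible (abelian) characters: total 31.

31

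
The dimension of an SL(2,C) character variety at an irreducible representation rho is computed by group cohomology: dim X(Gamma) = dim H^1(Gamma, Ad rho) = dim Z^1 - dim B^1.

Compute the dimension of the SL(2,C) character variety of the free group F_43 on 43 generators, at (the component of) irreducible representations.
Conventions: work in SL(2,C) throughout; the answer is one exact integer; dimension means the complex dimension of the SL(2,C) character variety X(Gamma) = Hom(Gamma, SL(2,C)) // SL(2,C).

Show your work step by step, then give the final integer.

Gamma = F_43 has 43 generators and no relators.
Z^1(Gamma, Ad rho) = (sl_2)^43: a cocycle is a free choice of one sl_2 vector per generator, so dim Z^1 = 3*43 = 129.
Irreducibility makes the coboundary map sl_2 -> Z^1 injective (trivial centralizer), so dim B^1 = 3.
Therefore dim X = 129 - 3 = 126.

126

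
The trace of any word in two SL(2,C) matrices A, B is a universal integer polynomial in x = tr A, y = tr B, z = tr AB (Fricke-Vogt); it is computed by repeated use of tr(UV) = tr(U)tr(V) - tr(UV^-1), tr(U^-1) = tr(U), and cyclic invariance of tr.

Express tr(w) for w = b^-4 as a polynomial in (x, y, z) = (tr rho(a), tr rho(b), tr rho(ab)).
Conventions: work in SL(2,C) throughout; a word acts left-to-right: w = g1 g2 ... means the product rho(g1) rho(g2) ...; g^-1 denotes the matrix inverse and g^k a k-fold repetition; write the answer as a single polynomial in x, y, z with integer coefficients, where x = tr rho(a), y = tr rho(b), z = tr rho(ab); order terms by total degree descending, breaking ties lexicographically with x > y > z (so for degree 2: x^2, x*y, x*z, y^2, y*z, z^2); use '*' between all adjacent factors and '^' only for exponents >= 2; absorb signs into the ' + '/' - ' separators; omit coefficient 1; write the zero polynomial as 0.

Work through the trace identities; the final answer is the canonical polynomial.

tr(b^-1) = tr(b) = y
tr(b^-2) = tr(b^-1) tr(b) - tr(1)   [inverse elimination on b] = y^2 - 2
tr(b^-3) = tr(b^-2) tr(b) - tr(b^-1)   [inverse elimination on b] = y^3 - 3*y
tr(b^-4) = tr(b^-3) tr(b) - tr(b^-2)   [inverse elimination on b] = y^4 - 4*y^2 + 2

y^4 - 4*y^2 + 2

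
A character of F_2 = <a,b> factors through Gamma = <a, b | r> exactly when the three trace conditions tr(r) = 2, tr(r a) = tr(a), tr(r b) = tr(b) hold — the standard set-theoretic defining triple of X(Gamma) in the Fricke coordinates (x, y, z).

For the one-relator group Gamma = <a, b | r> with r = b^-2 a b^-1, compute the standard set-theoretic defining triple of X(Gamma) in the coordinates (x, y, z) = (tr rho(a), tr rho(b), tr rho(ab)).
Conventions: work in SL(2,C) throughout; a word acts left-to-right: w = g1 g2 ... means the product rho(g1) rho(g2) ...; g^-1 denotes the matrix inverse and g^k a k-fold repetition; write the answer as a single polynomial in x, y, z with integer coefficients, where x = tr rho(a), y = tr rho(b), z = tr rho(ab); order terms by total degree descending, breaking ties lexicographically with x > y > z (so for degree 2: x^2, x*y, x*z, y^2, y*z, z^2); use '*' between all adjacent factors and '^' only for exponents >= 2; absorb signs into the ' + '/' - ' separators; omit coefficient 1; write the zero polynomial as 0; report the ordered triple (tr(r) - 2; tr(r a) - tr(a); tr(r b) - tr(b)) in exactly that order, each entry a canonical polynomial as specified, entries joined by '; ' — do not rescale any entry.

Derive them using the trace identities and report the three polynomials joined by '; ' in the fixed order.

so tr(a b^-1) = tr(a)*tr(b) - tr(a b) = x*y - z
so tr(a b^-2) = tr(a b^-1)*tr(b) - tr(a) = x*y^2 - y*z - x
reduce: tr(b^-2 a b^-1) = tr(a b^-2)*tr(b) - tr(a b^-1) = x*y^3 - y^2*z - 2*x*y + z
tr(a^2) = tr(a)*tr(a) - tr(1) = x^2 - 2
tr(a^2 b) = tr(a)*tr(b a) - tr(b) = x*z - y
tr(b^-1 a^2) = tr(a^2)*tr(b) - tr(a^2 b) = x^2*y - x*z - y
tr(a b^-2 a) = tr(b^-1 a^2)*tr(b) - tr(b^-1 a^2 b) = x^2*y^2 - x*y*z - x^2 - y^2 + 2
reduce: tr(a b a b) = tr(b a)*tr(b a) - tr(1)   [split at repeated b] = z^2 - 2
tr(a b a b^-1) = tr(a b a)*tr(b) - tr(a b a b) = x*y*z - y^2 - z^2 + 2
tr(a b^-2 a b) = tr(a b a b^-1)*tr(b) - tr(a b a) = x*y^2*z - y^3 - y*z^2 - x*z + 3*y
so tr(b^-2 a b^-1 a) = tr(a b^-2 a)*tr(b) - tr(a b^-2 a b) = x^2*y^3 - 2*x*y^2*z - x^2*y + y*z^2 + x*z - y
assemble the triple (tr(r) - 2; tr(r a) - x; tr(r b) - y)

x*y^3 - y^2*z - 2*x*y + z - 2; x^2*y^3 - 2*x*y^2*z - x^2*y + y*z^2 + x*z - x - y; x*y^2 - y*z - x - y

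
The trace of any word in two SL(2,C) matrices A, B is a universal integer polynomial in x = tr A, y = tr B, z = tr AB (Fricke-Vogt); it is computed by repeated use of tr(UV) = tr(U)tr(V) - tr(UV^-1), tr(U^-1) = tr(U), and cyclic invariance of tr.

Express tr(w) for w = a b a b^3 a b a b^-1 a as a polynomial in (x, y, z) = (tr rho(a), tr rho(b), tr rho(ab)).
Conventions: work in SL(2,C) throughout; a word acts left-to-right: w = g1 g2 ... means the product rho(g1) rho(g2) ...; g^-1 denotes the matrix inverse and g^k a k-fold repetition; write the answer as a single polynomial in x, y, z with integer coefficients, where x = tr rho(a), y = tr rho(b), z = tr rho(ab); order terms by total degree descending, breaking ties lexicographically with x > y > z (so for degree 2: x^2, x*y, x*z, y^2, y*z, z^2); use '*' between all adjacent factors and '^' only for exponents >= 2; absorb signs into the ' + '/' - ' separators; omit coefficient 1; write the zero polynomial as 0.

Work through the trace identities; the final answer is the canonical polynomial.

and trace(a b a b) = trace(a b) * trace(a b) - trace(1) = z^2 - 2
trace(b a b a b a) = trace(a b) * trace(a b a b) - trace(a^-1 b^-1) = z^3 - 3*z
next, trace(a b a) = trace(a) * trace(b a) - trace(b) = x*z - y
trace(b a b a b) = trace(b) * trace(a b a b) - trace(a b a) = y*z^2 - x*z - y
trace(a b a b a b a) = trace(a) * trace(b a b a b a) - trace(b a b a b) = x*z^3 - y*z^2 - 2*x*z + y
next, trace(a b a^3 b a b) = trace(a) * trace(a b a b a b a) - trace(a b a b a b) = x^2*z^3 - x*y*z^2 - 2*x^2*z - z^3 + x*y + 3*z
next, trace(b a b) = trace(b) * trace(a b) - trace(a) = y*z - x
trace(b a^2 b a) = trace(a) * trace(b a b a) - trace(b a b) = x*z^2 - y*z - x
trace(a^2) = trace(a) * trace(a) - trace(1) = x^2 - 2
trace(b a^2 b) = trace(b) * trace(a^2 b) - trace(a^2) = x*y*z - x^2 - y^2 + 2
and trace(b a^2 b a^2) = trace(a) * trace(b a^2 b a) - trace(b a^2 b) = x^2*z^2 - 2*x*y*z + y^2 - 2
trace(a b a^3 b a) = trace(a) * trace(b a^2 b a^2) - trace(b a^2 b a) = x^3*z^2 - 2*x^2*y*z + x*y^2 - x*z^2 + y*z - x
next, trace(a b a^3 b a b^2) = trace(b) * trace(a b a^3 b a b) - trace(a b a^3 b a) = x^2*y*z^3 - x^3*z^2 - x*y^2*z^2 - y*z^3 + x*z^2 + 2*y*z + x
trace(a^2 b a b^3 a b a) = trace(b) * trace(a b a^3 b a b^2) - trace(a b a^3 b a b) = x^2*y^2*z^3 - x^3*y*z^2 - x*y^3*z^2 - x^2*z^3 - y^2*z^3 + 2*x*y*z^2 + 2*x^2*z + 2*y^2*z + z^3 - 3*z
trace(a b a b a b a b) = trace(b a b a) * trace(b a b a) - trace(1) = z^4 - 4*z^2 + 2
and trace(b a b^2 a b a b a) = trace(b) * trace(a b a b a b a b) - trace(a b a b a b a) = y*z^4 - x*z^3 - 3*y*z^2 + 2*x*z + y
next, trace(a b a b^2 a b) = trace(b) * trace(a b a b a b) - trace(a b a b a) = y*z^3 - x*z^2 - 2*y*z + x
and trace(a^2 b a) = trace(a) * trace(b a^2) - trace(b a) = x^2*z - x*y - z
and trace(a b a b^2 a) = trace(b) * trace(a^2 b a b) - trace(a^2 b a) = x*y*z^2 - x^2*z - y^2*z + z
and trace(b a b^2 a b a b) = trace(b) * trace(a b a b^2 a b) - trace(a b a b^2 a) = y^2*z^3 - 2*x*y*z^2 + x^2*z - y^2*z + x*y - z
trace(a b a b a^2 b a b^2) = trace(a) * trace(b a b^2 a b a b a) - trace(b a b^2 a b a b) = x*y*z^4 - x^2*z^3 - y^2*z^3 - x*y*z^2 + x^2*z + y^2*z + z
and trace(a b a b a^2 b a b) = trace(a) * trace(b a b a b a b a) - trace(b a b a b a b) = x*z^4 - y*z^3 - 3*x*z^2 + 2*y*z + x
trace(a^2 b a b^3 a b a b) = trace(b) * trace(a b a b a^2 b a b^2) - trace(a b a b a^2 b a b) = x*y^2*z^4 - x^2*y*z^3 - y^3*z^3 - x*y^2*z^2 - x*z^4 + x^2*y*z + y^3*z + y*z^3 + 3*x*z^2 - y*z - x
next, trace(a b a b^3 a b a b^-1 a) = trace(a^2 b a b^3 a b a) * trace(b) - trace(a^2 b a b^3 a b a b) = x^2*y^3*z^3 - x^3*y^2*z^2 - x*y^4*z^2 - x*y^2*z^4 + 3*x*y^2*z^2 + x*z^4 + x^2*y*z + y^3*z - 3*x*z^2 - 2*y*z + x

x^2*y^3*z^3 - x^3*y^2*z^2 - x*y^4*z^2 - x*y^2*z^4 + 3*x*y^2*z^2 + x*z^4 + x^2*y*z + y^3*z - 3*x*z^2 - 2*y*z + x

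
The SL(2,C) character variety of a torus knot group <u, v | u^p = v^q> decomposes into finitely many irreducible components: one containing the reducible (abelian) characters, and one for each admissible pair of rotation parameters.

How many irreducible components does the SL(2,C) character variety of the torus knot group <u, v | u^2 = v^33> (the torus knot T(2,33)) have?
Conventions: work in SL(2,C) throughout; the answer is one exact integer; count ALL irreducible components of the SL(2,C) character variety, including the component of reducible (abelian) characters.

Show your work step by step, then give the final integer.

For T(2,33): irreducibility forces the central element u^2 = v^33 to one of +I, -I.
This locks tr(u) to 2*cos(pi*alpha/2), alpha in 1..1, and tr(v) to 2*cos(pi*beta/33), beta in 1..32, on each component of irreducible characters.
The two central values (-1)^alpha I and (-1)^beta I must be the same matrix, so alpha and beta share a parity.
Enumerate parity-matched pairs: 1*16 odd-odd plus 0*16 even-even gives 16.
Total: 16 irreducible-character components + 1 reducible (abelian) component = 17.

17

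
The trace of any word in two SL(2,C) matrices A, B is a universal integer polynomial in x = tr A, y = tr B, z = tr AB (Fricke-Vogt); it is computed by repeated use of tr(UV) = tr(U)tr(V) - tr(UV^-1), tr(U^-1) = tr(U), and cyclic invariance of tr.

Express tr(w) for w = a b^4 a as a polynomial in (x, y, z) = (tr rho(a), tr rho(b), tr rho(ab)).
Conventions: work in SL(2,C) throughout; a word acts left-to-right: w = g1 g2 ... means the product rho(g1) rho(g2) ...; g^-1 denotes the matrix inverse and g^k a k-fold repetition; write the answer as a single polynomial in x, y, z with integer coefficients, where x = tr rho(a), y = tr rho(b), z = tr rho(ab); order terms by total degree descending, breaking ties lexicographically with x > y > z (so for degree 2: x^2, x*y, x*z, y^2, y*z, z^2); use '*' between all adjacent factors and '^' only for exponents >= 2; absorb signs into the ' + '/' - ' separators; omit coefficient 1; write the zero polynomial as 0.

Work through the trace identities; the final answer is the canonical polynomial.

x*y^3*z - x^2*y^2 - y^4 - 2*x*y*z + x^2 + 4*y^2 - 2

trace(b a b) = trace(b) trace(a b) - trace(a) = y*z - x
trace(b^3 a) = trace(b) trace(b a b) - trace(b a) = y^2*z - x*y - z
next, trace(b^2) = trace(b) trace(b) - trace(1) = y^2 - 2
trace(b^3) = trace(b) trace(b^2) - trace(b) = y^3 - 3*y
next, trace(b^2 a^2 b) = trace(a) trace(b^3 a) - trace(b^3) = x*y^2*z - x^2*y - y^3 - x*z + 3*y
trace(b^2 a^2) = trace(a) trace(b^2 a) - trace(b^2) = x*y*z - x^2 - y^2 + 2
trace(a b^4 a) = trace(b) trace(b^2 a^2 b) - trace(b^2 a^2) = x*y^3*z - x^2*y^2 - y^4 - 2*x*y*z + x^2 + 4*y^2 - 2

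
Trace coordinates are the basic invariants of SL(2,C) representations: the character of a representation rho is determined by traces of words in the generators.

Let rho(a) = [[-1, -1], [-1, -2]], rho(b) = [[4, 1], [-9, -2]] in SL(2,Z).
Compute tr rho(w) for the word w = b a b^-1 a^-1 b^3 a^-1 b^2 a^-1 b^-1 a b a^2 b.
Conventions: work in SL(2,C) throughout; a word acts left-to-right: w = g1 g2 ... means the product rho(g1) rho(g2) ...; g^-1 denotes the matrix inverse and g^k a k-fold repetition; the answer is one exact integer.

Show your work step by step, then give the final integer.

53690667

rho(b) = [[4, 1], [-9, -2]]
... * rho(a) = [[-1, -1], [-1, -2]]  ->  [[-5, -6], [11, 13]]
... * rho(b^-1) = [[-2, -1], [9, 4]]  ->  [[-44, -19], [95, 41]]
... * rho(a^-1) = [[-2, 1], [1, -1]]  ->  [[69, -25], [-149, 54]]
... * rho(b) = [[4, 1], [-9, -2]]  ->  [[501, 119], [-1082, -257]]
... * rho(b) = [[4, 1], [-9, -2]]  ->  [[933, 263], [-2015, -568]]
... * rho(b) = [[4, 1], [-9, -2]]  ->  [[1365, 407], [-2948, -879]]
... * rho(a^-1) = [[-2, 1], [1, -1]]  ->  [[-2323, 958], [5017, -2069]]
... * rho(b) = [[4, 1], [-9, -2]]  ->  [[-17914, -4239], [38689, 9155]]
... * rho(b) = [[4, 1], [-9, -2]]  ->  [[-33505, -9436], [72361, 20379]]
... * rho(a^-1) = [[-2, 1], [1, -1]]  ->  [[57574, -24069], [-124343, 51982]]
... * rho(b^-1) = [[-2, -1], [9, 4]]  ->  [[-331769, -153850], [716524, 332271]]
... * rho(a) = [[-1, -1], [-1, -2]]  ->  [[485619, 639469], [-1048795, -1381066]]
... * rho(b) = [[4, 1], [-9, -2]]  ->  [[-3812745, -793319], [8234414, 1713337]]
... * rho(a) = [[-1, -1], [-1, -2]]  ->  [[4606064, 5399383], [-9947751, -11661088]]
... * rho(a) = [[-1, -1], [-1, -2]]  ->  [[-10005447, -15404830], [21608839, 33269927]]
... * rho(b) = [[4, 1], [-9, -2]]  ->  [[98621682, 20804213], [-212993987, -44931015]]
tr = 98621682 + -44931015 = 53690667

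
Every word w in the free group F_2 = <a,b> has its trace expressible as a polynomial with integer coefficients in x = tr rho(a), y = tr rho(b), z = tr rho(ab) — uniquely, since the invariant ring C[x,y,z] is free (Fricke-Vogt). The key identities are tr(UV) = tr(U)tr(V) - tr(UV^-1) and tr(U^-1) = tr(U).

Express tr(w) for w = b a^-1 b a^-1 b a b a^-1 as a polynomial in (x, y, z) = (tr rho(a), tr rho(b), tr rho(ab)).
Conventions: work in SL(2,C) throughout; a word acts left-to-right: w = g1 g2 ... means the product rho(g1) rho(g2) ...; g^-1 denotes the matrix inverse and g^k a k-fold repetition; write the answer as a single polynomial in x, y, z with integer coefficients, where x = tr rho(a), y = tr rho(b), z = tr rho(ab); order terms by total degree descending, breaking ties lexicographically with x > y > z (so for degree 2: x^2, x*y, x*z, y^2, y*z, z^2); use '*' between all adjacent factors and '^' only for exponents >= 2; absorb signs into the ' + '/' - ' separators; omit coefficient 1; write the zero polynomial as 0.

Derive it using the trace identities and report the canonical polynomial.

x^3*y^3*z - x^4*y^2 - 3*x^2*y^2*z^2 + 2*x^3*y*z + 3*x*y*z^3 + 2*x^2*y^2 - x^2*z^2 - z^4 - 6*x*y*z + x^2 + 4*z^2 - 2

tr(b a b) = tr(b) * tr(a b) - tr(a) = y*z - x
tr(a b^3) = tr(b) * tr(b a b) - tr(b a) = y^2*z - x*y - z
tr(b^3 a b) = tr(b) * tr(a b^3) - tr(a b^2) = y^3*z - x*y^2 - 2*y*z + x
tr(a b a b) = tr(b a) * tr(b a) - tr(1) = z^2 - 2
tr(a b a) = tr(a) * tr(b a) - tr(b) = x*z - y
tr(b a b a b) = tr(b) * tr(a b a b) - tr(a b a) = y*z^2 - x*z - y
reduce: tr(b^3 a b a) = tr(b) * tr(b a b a b) - tr(b a b a) = y^2*z^2 - x*y*z - y^2 - z^2 + 2
reduce: tr(b^2 a b a^-1 b) = tr(b^3 a b) * tr(a) - tr(b^3 a b a) = x*y^3*z - x^2*y^2 - y^2*z^2 - x*y*z + x^2 + y^2 + z^2 - 2
so tr(b^2) = tr(b) * tr(b) - tr(1) = y^2 - 2
reduce: tr(a b^2 a) = tr(a) * tr(b^2 a) - tr(b^2) = x*y*z - x^2 - y^2 + 2
reduce: tr(b a b^2 a b) = tr(b) * tr(a b^2 a b) - tr(a b^2 a) = y^2*z^2 - 2*x*y*z + x^2 - 2
tr(a b a b a b) = tr(b a) * tr(b a b a) - tr(b^-1 a^-1) = z^3 - 3*z
tr(a b a b a) = tr(a) * tr(b a b a) - tr(b a b) = x*z^2 - y*z - x
tr(b a b^2 a b a) = tr(b) * tr(a b a b a b) - tr(a b a b a) = y*z^3 - x*z^2 - 2*y*z + x
tr(b^2 a b a^-1 b a) = tr(b a b^2 a b) * tr(a) - tr(b a b^2 a b a) = x*y^2*z^2 - 2*x^2*y*z - y*z^3 + x^3 + x*z^2 + 2*y*z - 3*x
reduce: tr(b a b a^-1 b a^-1 b) = tr(b^2 a b a^-1 b) * tr(a) - tr(b^2 a b a^-1 b a) = x^2*y^3*z - x^3*y^2 - 2*x*y^2*z^2 + x^2*y*z + y*z^3 + x*y^2 - 2*y*z + x
so tr(b a b a b a^-1 b) = tr(b^2 a b a b) * tr(a) - tr(b^2 a b a b a) = x*y^2*z^2 - x^2*y*z - y*z^3 - x*y^2 + 2*y*z + x
tr(b a b a b a b a) = tr(a b) * tr(a b a b a b) - tr(a^-1 b^-1 a^-1 b^-1) = z^4 - 4*z^2 + 2
so tr(b a b a b a^-1 b a) = tr(b a b a b a b) * tr(a) - tr(b a b a b a b a) = x*y*z^3 - x^2*z^2 - z^4 - 2*x*y*z + x^2 + 4*z^2 - 2
so tr(b a b a^-1 b a^-1 b a) = tr(b a b a b a^-1 b) * tr(a) - tr(b a b a b a^-1 b a) = x^2*y^2*z^2 - x^3*y*z - 2*x*y*z^3 - x^2*y^2 + x^2*z^2 + z^4 + 4*x*y*z - 4*z^2 + 2
reduce: tr(b a^-1 b a^-1 b a b a^-1) = tr(b a b a^-1 b a^-1 b) * tr(a) - tr(b a b a^-1 b a^-1 b a) = x^3*y^3*z - x^4*y^2 - 3*x^2*y^2*z^2 + 2*x^3*y*z + 3*x*y*z^3 + 2*x^2*y^2 - x^2*z^2 - z^4 - 6*x*y*z + x^2 + 4*z^2 - 2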